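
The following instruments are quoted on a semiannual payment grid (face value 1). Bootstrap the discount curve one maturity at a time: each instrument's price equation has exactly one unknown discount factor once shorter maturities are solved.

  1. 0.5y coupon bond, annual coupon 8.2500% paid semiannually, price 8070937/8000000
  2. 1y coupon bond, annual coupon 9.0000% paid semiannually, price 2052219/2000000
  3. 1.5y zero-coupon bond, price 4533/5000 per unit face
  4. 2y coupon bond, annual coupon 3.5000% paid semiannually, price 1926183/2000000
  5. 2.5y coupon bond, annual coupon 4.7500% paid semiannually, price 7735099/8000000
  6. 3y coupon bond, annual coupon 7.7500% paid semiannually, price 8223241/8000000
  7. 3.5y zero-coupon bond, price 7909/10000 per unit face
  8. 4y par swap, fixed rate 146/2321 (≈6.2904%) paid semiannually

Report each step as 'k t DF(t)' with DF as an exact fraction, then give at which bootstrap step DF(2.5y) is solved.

1 1/2 9689/10000
2 1 4701/5000
3 3/2 4533/5000
4 2 8981/10000
5 5/2 8583/10000
6 3 819/1000
7 7/2 7909/10000
8 4 781/1000
DF(2.5y) is solved at step 5

step 1 [0.5y] bond c/2=33/800: DF=(8070937/8000000 − 33/800·(0))/(1+33/800) = 9689/10000 ≈ 0.968900
step 2 [1y] bond c/2=9/200: DF=(2052219/2000000 − 9/200·(0.968900))/(1+9/200) = 4701/5000 ≈ 0.940200
step 3 [1.5y] zero: DF = P = 4533/5000 ≈ 0.906600
step 4 [2y] bond c/2=7/400: DF=(1926183/2000000 − 7/400·(0.968900+0.940200+0.906600))/(1+7/400) = 8981/10000 ≈ 0.898100
step 5 [2.5y] bond c/2=19/800: DF=(7735099/8000000 − 19/800·(0.968900+0.940200+0.906600+0.898100))/(1+19/800) = 8583/10000 ≈ 0.858300
step 6 [3y] bond c/2=31/800: DF=(8223241/8000000 − 31/800·(0.968900+0.940200+0.906600+0.898100+0.858300))/(1+31/800) = 819/1000 ≈ 0.819000
step 7 [3.5y] zero: DF = P = 7909/10000 ≈ 0.790900
step 8 [4y] swap r/2=73/2321: DF=(1 − 73/2321·(0.968900+0.940200+0.906600+0.898100+0.858300+0.819000+0.790900))/(1+73/2321) = 781/1000 ≈ 0.781000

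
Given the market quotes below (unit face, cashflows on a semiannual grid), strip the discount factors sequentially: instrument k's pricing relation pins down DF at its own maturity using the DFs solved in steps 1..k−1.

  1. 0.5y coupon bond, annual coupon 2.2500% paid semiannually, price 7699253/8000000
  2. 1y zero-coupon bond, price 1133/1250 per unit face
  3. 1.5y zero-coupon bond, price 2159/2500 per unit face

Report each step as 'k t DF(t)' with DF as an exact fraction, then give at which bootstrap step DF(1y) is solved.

1 1/2 9517/10000
2 1 1133/1250
3 3/2 2159/2500
DF(1y) is solved at step 2

step 1 [0.5y] bond c/2=9/800: DF=(7699253/8000000 − 9/800·(0))/(1+9/800) = 9517/10000 ≈ 0.951700
step 2 [1y] zero: DF = P = 1133/1250 ≈ 0.906400
step 3 [1.5y] zero: DF = P = 2159/2500 ≈ 0.863600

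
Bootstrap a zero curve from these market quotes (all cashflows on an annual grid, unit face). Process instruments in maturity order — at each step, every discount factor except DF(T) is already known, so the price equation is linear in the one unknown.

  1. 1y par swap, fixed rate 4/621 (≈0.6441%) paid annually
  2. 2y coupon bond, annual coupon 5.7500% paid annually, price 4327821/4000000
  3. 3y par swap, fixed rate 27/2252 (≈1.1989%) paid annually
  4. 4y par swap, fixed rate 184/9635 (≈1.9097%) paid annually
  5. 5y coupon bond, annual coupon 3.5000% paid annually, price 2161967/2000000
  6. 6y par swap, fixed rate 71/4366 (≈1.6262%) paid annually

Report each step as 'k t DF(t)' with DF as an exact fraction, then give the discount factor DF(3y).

1 1 621/625
2 2 9691/10000
3 3 9649/10000
4 4 579/625
5 5 9141/10000
6 6 9077/10000
DF(3y) = 9649/10000 ≈ 0.964900

step 1 [1y] swap r/1=4/621: DF=(1 − 4/621·(0))/(1+4/621) = 621/625 ≈ 0.993600
step 2 [2y] bond c/1=23/400: DF=(4327821/4000000 − 23/400·(0.993600))/(1+23/400) = 9691/10000 ≈ 0.969100
step 3 [3y] swap r/1=27/2252: DF=(1 − 27/2252·(0.993600+0.969100))/(1+27/2252) = 9649/10000 ≈ 0.964900
step 4 [4y] swap r/1=184/9635: DF=(1 − 184/9635·(0.993600+0.969100+0.964900))/(1+184/9635) = 579/625 ≈ 0.926400
step 5 [5y] bond c/1=7/200: DF=(2161967/2000000 − 7/200·(0.993600+0.969100+0.964900+0.926400))/(1+7/200) = 9141/10000 ≈ 0.914100
step 6 [6y] swap r/1=71/4366: DF=(1 − 71/4366·(0.993600+0.969100+0.964900+0.926400+0.914100))/(1+71/4366) = 9077/10000 ≈ 0.907700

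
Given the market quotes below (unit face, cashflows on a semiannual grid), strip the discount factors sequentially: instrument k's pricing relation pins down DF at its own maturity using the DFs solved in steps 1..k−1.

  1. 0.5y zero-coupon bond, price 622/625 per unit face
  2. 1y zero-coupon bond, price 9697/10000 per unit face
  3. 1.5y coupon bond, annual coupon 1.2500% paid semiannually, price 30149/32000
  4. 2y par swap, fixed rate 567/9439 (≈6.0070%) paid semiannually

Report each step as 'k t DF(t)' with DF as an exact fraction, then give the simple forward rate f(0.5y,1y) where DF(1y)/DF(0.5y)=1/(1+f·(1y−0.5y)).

step 1 [0.5y] zero: DF = P = 622/625 ≈ 0.995200
step 2 [1y] zero: DF = P = 9697/10000 ≈ 0.969700
step 3 [1.5y] bond c/2=1/160: DF=(30149/32000 − 1/160·(0.995200+0.969700))/(1+1/160) = 9241/10000 ≈ 0.924100
step 4 [2y] swap r/2=567/18878: DF=(1 − 567/18878·(0.995200+0.969700+0.924100))/(1+567/18878) = 4433/5000 ≈ 0.886600

1 1/2 622/625
2 1 9697/10000
3 3/2 9241/10000
4 2 4433/5000
f(0.5y,1y) = ((622/625)/(9697/10000) − 1)/(1/2) = 510/9697 ≈ 5.2594%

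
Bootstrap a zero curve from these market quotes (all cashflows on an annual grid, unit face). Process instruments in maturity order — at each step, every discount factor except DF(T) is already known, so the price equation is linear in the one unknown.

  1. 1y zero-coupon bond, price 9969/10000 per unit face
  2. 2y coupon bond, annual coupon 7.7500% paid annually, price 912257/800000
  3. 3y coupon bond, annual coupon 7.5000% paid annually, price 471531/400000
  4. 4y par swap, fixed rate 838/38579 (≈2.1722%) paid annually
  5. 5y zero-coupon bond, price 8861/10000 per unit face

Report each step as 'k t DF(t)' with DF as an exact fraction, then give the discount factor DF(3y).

1 1 9969/10000
2 2 4933/5000
3 3 4791/5000
4 4 4581/5000
5 5 8861/10000
DF(3y) = 4791/5000 ≈ 0.958200

step 1 [1y] zero: DF = P = 9969/10000 ≈ 0.996900
step 2 [2y] bond c/1=31/400: DF=(912257/800000 − 31/400·(0.996900))/(1+31/400) = 4933/5000 ≈ 0.986600
step 3 [3y] bond c/1=3/40: DF=(471531/400000 − 3/40·(0.996900+0.986600))/(1+3/40) = 4791/5000 ≈ 0.958200
step 4 [4y] swap r/1=838/38579: DF=(1 − 838/38579·(0.996900+0.986600+0.958200))/(1+838/38579) = 4581/5000 ≈ 0.916200
step 5 [5y] zero: DF = P = 8861/10000 ≈ 0.886100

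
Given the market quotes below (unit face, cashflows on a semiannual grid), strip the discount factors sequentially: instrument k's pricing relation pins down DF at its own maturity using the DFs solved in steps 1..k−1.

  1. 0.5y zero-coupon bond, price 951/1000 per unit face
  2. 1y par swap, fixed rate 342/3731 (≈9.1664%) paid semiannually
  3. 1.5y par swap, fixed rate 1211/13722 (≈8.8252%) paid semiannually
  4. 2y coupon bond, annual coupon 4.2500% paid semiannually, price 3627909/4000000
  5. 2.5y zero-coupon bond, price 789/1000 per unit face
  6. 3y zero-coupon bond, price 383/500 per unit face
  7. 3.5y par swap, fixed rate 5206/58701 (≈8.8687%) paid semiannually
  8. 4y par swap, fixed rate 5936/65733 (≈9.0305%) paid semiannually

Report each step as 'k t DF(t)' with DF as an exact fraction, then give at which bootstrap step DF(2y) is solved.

step 1 [0.5y] zero: DF = P = 951/1000 ≈ 0.951000
step 2 [1y] swap r/2=171/3731: DF=(1 − 171/3731·(0.951000))/(1+171/3731) = 1829/2000 ≈ 0.914500
step 3 [1.5y] swap r/2=1211/27444: DF=(1 − 1211/27444·(0.951000+0.914500))/(1+1211/27444) = 8789/10000 ≈ 0.878900
step 4 [2y] bond c/2=17/800: DF=(3627909/4000000 − 17/800·(0.951000+0.914500+0.878900))/(1+17/800) = 831/1000 ≈ 0.831000
step 5 [2.5y] zero: DF = P = 789/1000 ≈ 0.789000
step 6 [3y] zero: DF = P = 383/500 ≈ 0.766000
step 7 [3.5y] swap r/2=2603/58701: DF=(1 − 2603/58701·(0.951000+0.914500+0.878900+0.831000+0.789000+0.766000))/(1+2603/58701) = 7397/10000 ≈ 0.739700
step 8 [4y] swap r/2=2968/65733: DF=(1 − 2968/65733·(0.951000+0.914500+0.878900+0.831000+0.789000+0.766000+0.739700))/(1+2968/65733) = 879/1250 ≈ 0.703200

1 1/2 951/1000
2 1 1829/2000
3 3/2 8789/10000
4 2 831/1000
5 5/2 789/1000
6 3 383/500
7 7/2 7397/10000
8 4 879/1250
DF(2y) is solved at step 4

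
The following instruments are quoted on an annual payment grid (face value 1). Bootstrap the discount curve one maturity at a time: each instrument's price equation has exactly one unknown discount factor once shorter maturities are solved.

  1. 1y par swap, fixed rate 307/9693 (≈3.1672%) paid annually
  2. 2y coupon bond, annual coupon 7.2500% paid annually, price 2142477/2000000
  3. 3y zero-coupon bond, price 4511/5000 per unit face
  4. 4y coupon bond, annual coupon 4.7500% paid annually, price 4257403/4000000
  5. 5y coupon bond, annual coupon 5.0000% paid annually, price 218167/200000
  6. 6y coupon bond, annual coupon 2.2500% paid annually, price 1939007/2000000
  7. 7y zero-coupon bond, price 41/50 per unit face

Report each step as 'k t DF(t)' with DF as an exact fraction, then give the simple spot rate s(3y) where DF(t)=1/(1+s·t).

step 1 [1y] swap r/1=307/9693: DF=(1 − 307/9693·(0))/(1+307/9693) = 9693/10000 ≈ 0.969300
step 2 [2y] bond c/1=29/400: DF=(2142477/2000000 − 29/400·(0.969300))/(1+29/400) = 9333/10000 ≈ 0.933300
step 3 [3y] zero: DF = P = 4511/5000 ≈ 0.902200
step 4 [4y] bond c/1=19/400: DF=(4257403/4000000 − 19/400·(0.969300+0.933300+0.902200))/(1+19/400) = 8889/10000 ≈ 0.888900
step 5 [5y] bond c/1=1/20: DF=(218167/200000 − 1/20·(0.969300+0.933300+0.902200+0.888900))/(1+1/20) = 863/1000 ≈ 0.863000
step 6 [6y] bond c/1=9/400: DF=(1939007/2000000 − 9/400·(0.969300+0.933300+0.902200+0.888900+0.863000))/(1+9/400) = 8479/10000 ≈ 0.847900
step 7 [7y] zero: DF = P = 41/50 ≈ 0.820000

1 1 9693/10000
2 2 9333/10000
3 3 4511/5000
4 4 8889/10000
5 5 863/1000
6 6 8479/10000
7 7 41/50
s(3y) = (1/(4511/5000) − 1)/(3) = 163/4511 ≈ 3.6134%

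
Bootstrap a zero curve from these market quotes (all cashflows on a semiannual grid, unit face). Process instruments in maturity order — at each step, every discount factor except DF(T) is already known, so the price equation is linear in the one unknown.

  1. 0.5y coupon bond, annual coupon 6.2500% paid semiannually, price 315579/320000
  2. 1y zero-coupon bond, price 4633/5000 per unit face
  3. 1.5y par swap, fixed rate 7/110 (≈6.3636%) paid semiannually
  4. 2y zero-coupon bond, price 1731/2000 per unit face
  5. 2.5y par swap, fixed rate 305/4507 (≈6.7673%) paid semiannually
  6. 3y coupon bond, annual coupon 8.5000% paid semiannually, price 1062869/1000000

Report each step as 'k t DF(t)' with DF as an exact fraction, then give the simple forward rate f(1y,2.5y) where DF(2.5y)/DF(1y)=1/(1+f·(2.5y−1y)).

1 1/2 9563/10000
2 1 4633/5000
3 3/2 9111/10000
4 2 1731/2000
5 5/2 339/400
6 3 4179/5000
f(1y,2.5y) = ((4633/5000)/(339/400) − 1)/(3/2) = 14/225 ≈ 6.2222%

step 1 [0.5y] bond c/2=1/32: DF=(315579/320000 − 1/32·(0))/(1+1/32) = 9563/10000 ≈ 0.956300
step 2 [1y] zero: DF = P = 4633/5000 ≈ 0.926600
step 3 [1.5y] swap r/2=7/220: DF=(1 − 7/220·(0.956300+0.926600))/(1+7/220) = 9111/10000 ≈ 0.911100
step 4 [2y] zero: DF = P = 1731/2000 ≈ 0.865500
step 5 [2.5y] swap r/2=305/9014: DF=(1 − 305/9014·(0.956300+0.926600+0.911100+0.865500))/(1+305/9014) = 339/400 ≈ 0.847500
step 6 [3y] bond c/2=17/400: DF=(1062869/1000000 − 17/400·(0.956300+0.926600+0.911100+0.865500+0.847500))/(1+17/400) = 4179/5000 ≈ 0.835800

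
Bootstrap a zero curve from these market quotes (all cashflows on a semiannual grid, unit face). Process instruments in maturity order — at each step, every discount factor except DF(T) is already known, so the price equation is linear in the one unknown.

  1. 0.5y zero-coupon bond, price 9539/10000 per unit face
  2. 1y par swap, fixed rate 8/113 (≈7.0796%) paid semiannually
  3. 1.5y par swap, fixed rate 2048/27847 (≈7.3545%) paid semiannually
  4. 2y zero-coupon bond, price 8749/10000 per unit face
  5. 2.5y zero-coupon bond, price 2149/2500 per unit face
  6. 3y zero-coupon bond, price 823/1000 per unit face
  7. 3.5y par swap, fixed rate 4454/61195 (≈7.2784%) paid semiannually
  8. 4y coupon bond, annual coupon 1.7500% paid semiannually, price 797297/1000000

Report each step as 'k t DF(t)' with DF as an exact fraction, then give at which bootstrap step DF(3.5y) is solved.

step 1 [0.5y] zero: DF = P = 9539/10000 ≈ 0.953900
step 2 [1y] swap r/2=4/113: DF=(1 − 4/113·(0.953900))/(1+4/113) = 2333/2500 ≈ 0.933200
step 3 [1.5y] swap r/2=1024/27847: DF=(1 − 1024/27847·(0.953900+0.933200))/(1+1024/27847) = 561/625 ≈ 0.897600
step 4 [2y] zero: DF = P = 8749/10000 ≈ 0.874900
step 5 [2.5y] zero: DF = P = 2149/2500 ≈ 0.859600
step 6 [3y] zero: DF = P = 823/1000 ≈ 0.823000
step 7 [3.5y] swap r/2=2227/61195: DF=(1 − 2227/61195·(0.953900+0.933200+0.897600+0.874900+0.859600+0.823000))/(1+2227/61195) = 7773/10000 ≈ 0.777300
step 8 [4y] bond c/2=7/800: DF=(797297/1000000 − 7/800·(0.953900+0.933200+0.897600+0.874900+0.859600+0.823000+0.777300))/(1+7/800) = 7373/10000 ≈ 0.737300

1 1/2 9539/10000
2 1 2333/2500
3 3/2 561/625
4 2 8749/10000
5 5/2 2149/2500
6 3 823/1000
7 7/2 7773/10000
8 4 7373/10000
DF(3.5y) is solved at step 7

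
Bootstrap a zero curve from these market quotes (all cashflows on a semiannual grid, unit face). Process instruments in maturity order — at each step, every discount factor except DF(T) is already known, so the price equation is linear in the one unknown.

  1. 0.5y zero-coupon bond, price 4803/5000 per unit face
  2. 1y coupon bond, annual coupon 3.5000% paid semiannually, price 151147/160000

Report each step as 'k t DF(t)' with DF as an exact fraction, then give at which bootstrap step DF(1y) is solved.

step 1 [0.5y] zero: DF = P = 4803/5000 ≈ 0.960600
step 2 [1y] bond c/2=7/400: DF=(151147/160000 − 7/400·(0.960600))/(1+7/400) = 9119/10000 ≈ 0.911900

1 1/2 4803/5000
2 1 9119/10000
DF(1y) is solved at step 2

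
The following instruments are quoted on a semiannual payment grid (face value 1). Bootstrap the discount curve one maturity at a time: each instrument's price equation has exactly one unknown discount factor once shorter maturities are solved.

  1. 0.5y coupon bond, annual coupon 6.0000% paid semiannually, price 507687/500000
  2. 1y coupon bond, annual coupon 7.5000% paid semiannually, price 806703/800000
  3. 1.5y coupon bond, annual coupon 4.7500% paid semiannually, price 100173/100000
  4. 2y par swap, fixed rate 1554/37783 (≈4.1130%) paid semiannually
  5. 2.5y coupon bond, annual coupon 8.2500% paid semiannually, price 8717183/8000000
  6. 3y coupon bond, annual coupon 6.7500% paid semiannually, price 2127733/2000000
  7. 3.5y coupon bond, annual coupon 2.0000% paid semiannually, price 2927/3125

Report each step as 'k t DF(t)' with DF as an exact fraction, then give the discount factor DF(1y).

step 1 [0.5y] bond c/2=3/100: DF=(507687/500000 − 3/100·(0))/(1+3/100) = 4929/5000 ≈ 0.985800
step 2 [1y] bond c/2=3/80: DF=(806703/800000 − 3/80·(0.985800))/(1+3/80) = 9363/10000 ≈ 0.936300
step 3 [1.5y] bond c/2=19/800: DF=(100173/100000 − 19/800·(0.985800+0.936300))/(1+19/800) = 9339/10000 ≈ 0.933900
step 4 [2y] swap r/2=777/37783: DF=(1 − 777/37783·(0.985800+0.936300+0.933900))/(1+777/37783) = 9223/10000 ≈ 0.922300
step 5 [2.5y] bond c/2=33/800: DF=(8717183/8000000 − 33/800·(0.985800+0.936300+0.933900+0.922300))/(1+33/800) = 1121/1250 ≈ 0.896800
step 6 [3y] bond c/2=27/800: DF=(2127733/2000000 − 27/800·(0.985800+0.936300+0.933900+0.922300+0.896800))/(1+27/800) = 1753/2000 ≈ 0.876500
step 7 [3.5y] bond c/2=1/100: DF=(2927/3125 − 1/100·(0.985800+0.936300+0.933900+0.922300+0.896800+0.876500))/(1+1/100) = 2181/2500 ≈ 0.872400

1 1/2 4929/5000
2 1 9363/10000
3 3/2 9339/10000
4 2 9223/10000
5 5/2 1121/1250
6 3 1753/2000
7 7/2 2181/2500
DF(1y) = 9363/10000 ≈ 0.936300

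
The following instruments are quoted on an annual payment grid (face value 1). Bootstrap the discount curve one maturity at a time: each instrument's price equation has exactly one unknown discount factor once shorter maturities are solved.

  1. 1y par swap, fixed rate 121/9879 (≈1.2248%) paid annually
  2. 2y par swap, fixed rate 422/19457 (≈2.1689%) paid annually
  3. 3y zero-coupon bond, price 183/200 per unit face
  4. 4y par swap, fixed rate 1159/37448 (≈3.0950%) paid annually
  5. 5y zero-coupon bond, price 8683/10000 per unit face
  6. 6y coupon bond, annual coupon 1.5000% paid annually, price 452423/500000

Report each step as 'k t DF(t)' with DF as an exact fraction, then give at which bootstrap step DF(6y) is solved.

step 1 [1y] swap r/1=121/9879: DF=(1 − 121/9879·(0))/(1+121/9879) = 9879/10000 ≈ 0.987900
step 2 [2y] swap r/1=422/19457: DF=(1 − 422/19457·(0.987900))/(1+422/19457) = 4789/5000 ≈ 0.957800
step 3 [3y] zero: DF = P = 183/200 ≈ 0.915000
step 4 [4y] swap r/1=1159/37448: DF=(1 − 1159/37448·(0.987900+0.957800+0.915000))/(1+1159/37448) = 8841/10000 ≈ 0.884100
step 5 [5y] zero: DF = P = 8683/10000 ≈ 0.868300
step 6 [6y] bond c/1=3/200: DF=(452423/500000 − 3/200·(0.987900+0.957800+0.915000+0.884100+0.868300))/(1+3/200) = 8233/10000 ≈ 0.823300

1 1 9879/10000
2 2 4789/5000
3 3 183/200
4 4 8841/10000
5 5 8683/10000
6 6 8233/10000
DF(6y) is solved at step 6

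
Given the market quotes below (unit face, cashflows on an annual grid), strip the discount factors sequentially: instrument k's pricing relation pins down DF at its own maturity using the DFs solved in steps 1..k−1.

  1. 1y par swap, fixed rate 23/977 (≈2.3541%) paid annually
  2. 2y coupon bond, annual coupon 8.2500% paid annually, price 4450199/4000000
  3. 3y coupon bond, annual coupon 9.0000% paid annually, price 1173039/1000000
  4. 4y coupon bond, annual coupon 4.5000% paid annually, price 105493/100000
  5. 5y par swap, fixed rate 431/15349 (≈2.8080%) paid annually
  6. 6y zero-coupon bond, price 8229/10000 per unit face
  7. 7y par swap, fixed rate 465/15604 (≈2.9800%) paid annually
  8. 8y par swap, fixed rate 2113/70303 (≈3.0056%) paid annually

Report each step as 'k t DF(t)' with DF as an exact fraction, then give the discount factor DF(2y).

step 1 [1y] swap r/1=23/977: DF=(1 − 23/977·(0))/(1+23/977) = 977/1000 ≈ 0.977000
step 2 [2y] bond c/1=33/400: DF=(4450199/4000000 − 33/400·(0.977000))/(1+33/400) = 9533/10000 ≈ 0.953300
step 3 [3y] bond c/1=9/100: DF=(1173039/1000000 − 9/100·(0.977000+0.953300))/(1+9/100) = 573/625 ≈ 0.916800
step 4 [4y] bond c/1=9/200: DF=(105493/100000 − 9/200·(0.977000+0.953300+0.916800))/(1+9/200) = 8869/10000 ≈ 0.886900
step 5 [5y] swap r/1=431/15349: DF=(1 − 431/15349·(0.977000+0.953300+0.916800+0.886900))/(1+431/15349) = 8707/10000 ≈ 0.870700
step 6 [6y] zero: DF = P = 8229/10000 ≈ 0.822900
step 7 [7y] swap r/1=465/15604: DF=(1 − 465/15604·(0.977000+0.953300+0.916800+0.886900+0.870700+0.822900))/(1+465/15604) = 407/500 ≈ 0.814000
step 8 [8y] swap r/1=2113/70303: DF=(1 − 2113/70303·(0.977000+0.953300+0.916800+0.886900+0.870700+0.822900+0.814000))/(1+2113/70303) = 7887/10000 ≈ 0.788700

1 1 977/1000
2 2 9533/10000
3 3 573/625
4 4 8869/10000
5 5 8707/10000
6 6 8229/10000
7 7 407/500
8 8 7887/10000
DF(2y) = 9533/10000 ≈ 0.953300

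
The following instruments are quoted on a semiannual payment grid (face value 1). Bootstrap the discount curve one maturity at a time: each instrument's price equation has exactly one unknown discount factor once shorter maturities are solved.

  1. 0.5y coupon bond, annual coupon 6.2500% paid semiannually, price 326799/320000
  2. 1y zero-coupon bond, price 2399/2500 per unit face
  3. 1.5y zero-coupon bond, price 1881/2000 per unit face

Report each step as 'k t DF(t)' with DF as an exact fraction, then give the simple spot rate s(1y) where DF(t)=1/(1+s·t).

1 1/2 9903/10000
2 1 2399/2500
3 3/2 1881/2000
s(1y) = (1/(2399/2500) − 1)/(1) = 101/2399 ≈ 4.2101%

step 1 [0.5y] bond c/2=1/32: DF=(326799/320000 − 1/32·(0))/(1+1/32) = 9903/10000 ≈ 0.990300
step 2 [1y] zero: DF = P = 2399/2500 ≈ 0.959600
step 3 [1.5y] zero: DF = P = 1881/2000 ≈ 0.940500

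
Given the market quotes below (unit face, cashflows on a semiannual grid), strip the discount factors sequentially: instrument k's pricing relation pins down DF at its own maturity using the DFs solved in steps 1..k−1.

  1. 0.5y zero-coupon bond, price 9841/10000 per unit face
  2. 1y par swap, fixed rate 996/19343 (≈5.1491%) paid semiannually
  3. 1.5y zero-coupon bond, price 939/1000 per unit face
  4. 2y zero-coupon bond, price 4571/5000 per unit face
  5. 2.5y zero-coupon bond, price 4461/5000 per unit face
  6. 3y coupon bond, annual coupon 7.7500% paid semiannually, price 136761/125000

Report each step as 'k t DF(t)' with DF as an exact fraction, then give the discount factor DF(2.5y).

1 1/2 9841/10000
2 1 4751/5000
3 3/2 939/1000
4 2 4571/5000
5 5/2 4461/5000
6 3 8787/10000
DF(2.5y) = 4461/5000 ≈ 0.892200

step 1 [0.5y] zero: DF = P = 9841/10000 ≈ 0.984100
step 2 [1y] swap r/2=498/19343: DF=(1 − 498/19343·(0.984100))/(1+498/19343) = 4751/5000 ≈ 0.950200
step 3 [1.5y] zero: DF = P = 939/1000 ≈ 0.939000
step 4 [2y] zero: DF = P = 4571/5000 ≈ 0.914200
step 5 [2.5y] zero: DF = P = 4461/5000 ≈ 0.892200
step 6 [3y] bond c/2=31/800: DF=(136761/125000 − 31/800·(0.984100+0.950200+0.939000+0.914200+0.892200))/(1+31/800) = 8787/10000 ≈ 0.878700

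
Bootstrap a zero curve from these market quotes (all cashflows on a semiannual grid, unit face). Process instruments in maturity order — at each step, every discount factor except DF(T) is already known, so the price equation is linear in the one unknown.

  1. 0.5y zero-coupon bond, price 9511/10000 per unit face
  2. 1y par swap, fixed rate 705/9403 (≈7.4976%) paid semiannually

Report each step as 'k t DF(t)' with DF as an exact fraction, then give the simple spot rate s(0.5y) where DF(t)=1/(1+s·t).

1 1/2 9511/10000
2 1 1859/2000
s(0.5y) = (1/(9511/10000) − 1)/(1/2) = 978/9511 ≈ 10.2828%

step 1 [0.5y] zero: DF = P = 9511/10000 ≈ 0.951100
step 2 [1y] swap r/2=705/18806: DF=(1 − 705/18806·(0.951100))/(1+705/18806) = 1859/2000 ≈ 0.929500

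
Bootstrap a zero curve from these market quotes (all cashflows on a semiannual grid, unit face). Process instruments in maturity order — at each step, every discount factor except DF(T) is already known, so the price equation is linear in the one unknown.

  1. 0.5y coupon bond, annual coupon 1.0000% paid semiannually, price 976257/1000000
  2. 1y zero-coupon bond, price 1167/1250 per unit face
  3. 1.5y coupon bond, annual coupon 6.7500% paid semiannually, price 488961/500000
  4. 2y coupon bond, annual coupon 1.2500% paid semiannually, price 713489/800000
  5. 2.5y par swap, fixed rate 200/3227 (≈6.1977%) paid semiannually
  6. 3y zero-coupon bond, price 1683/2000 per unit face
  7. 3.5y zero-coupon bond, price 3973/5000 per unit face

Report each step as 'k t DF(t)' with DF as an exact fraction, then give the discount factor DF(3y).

1 1/2 4857/5000
2 1 1167/1250
3 3/2 4419/5000
4 2 869/1000
5 5/2 43/50
6 3 1683/2000
7 7/2 3973/5000
DF(3y) = 1683/2000 ≈ 0.841500

step 1 [0.5y] bond c/2=1/200: DF=(976257/1000000 − 1/200·(0))/(1+1/200) = 4857/5000 ≈ 0.971400
step 2 [1y] zero: DF = P = 1167/1250 ≈ 0.933600
step 3 [1.5y] bond c/2=27/800: DF=(488961/500000 − 27/800·(0.971400+0.933600))/(1+27/800) = 4419/5000 ≈ 0.883800
step 4 [2y] bond c/2=1/160: DF=(713489/800000 − 1/160·(0.971400+0.933600+0.883800))/(1+1/160) = 869/1000 ≈ 0.869000
step 5 [2.5y] swap r/2=100/3227: DF=(1 − 100/3227·(0.971400+0.933600+0.883800+0.869000))/(1+100/3227) = 43/50 ≈ 0.860000
step 6 [3y] zero: DF = P = 1683/2000 ≈ 0.841500
step 7 [3.5y] zero: DF = P = 3973/5000 ≈ 0.794600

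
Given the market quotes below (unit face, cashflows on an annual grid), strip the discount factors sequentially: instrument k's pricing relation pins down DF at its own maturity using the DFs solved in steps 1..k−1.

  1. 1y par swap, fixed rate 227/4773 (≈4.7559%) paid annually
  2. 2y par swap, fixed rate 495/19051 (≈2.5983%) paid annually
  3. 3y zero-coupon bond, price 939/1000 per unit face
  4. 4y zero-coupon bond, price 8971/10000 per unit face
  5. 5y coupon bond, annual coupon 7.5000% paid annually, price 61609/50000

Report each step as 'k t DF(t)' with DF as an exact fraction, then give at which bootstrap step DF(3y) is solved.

step 1 [1y] swap r/1=227/4773: DF=(1 − 227/4773·(0))/(1+227/4773) = 4773/5000 ≈ 0.954600
step 2 [2y] swap r/1=495/19051: DF=(1 − 495/19051·(0.954600))/(1+495/19051) = 1901/2000 ≈ 0.950500
step 3 [3y] zero: DF = P = 939/1000 ≈ 0.939000
step 4 [4y] zero: DF = P = 8971/10000 ≈ 0.897100
step 5 [5y] bond c/1=3/40: DF=(61609/50000 − 3/40·(0.954600+0.950500+0.939000+0.897100))/(1+3/40) = 2213/2500 ≈ 0.885200

1 1 4773/5000
2 2 1901/2000
3 3 939/1000
4 4 8971/10000
5 5 2213/2500
DF(3y) is solved at step 3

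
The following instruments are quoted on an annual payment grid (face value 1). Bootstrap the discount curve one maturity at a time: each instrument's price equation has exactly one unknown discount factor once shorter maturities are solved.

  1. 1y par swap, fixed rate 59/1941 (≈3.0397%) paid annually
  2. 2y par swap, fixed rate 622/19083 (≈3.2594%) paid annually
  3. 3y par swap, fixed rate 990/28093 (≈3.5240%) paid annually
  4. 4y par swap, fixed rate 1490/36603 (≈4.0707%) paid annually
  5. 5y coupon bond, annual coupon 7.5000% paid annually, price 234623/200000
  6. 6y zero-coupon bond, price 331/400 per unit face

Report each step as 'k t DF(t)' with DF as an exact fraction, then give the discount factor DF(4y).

1 1 1941/2000
2 2 4689/5000
3 3 901/1000
4 4 851/1000
5 5 8359/10000
6 6 331/400
DF(4y) = 851/1000 ≈ 0.851000

step 1 [1y] swap r/1=59/1941: DF=(1 − 59/1941·(0))/(1+59/1941) = 1941/2000 ≈ 0.970500
step 2 [2y] swap r/1=622/19083: DF=(1 − 622/19083·(0.970500))/(1+622/19083) = 4689/5000 ≈ 0.937800
step 3 [3y] swap r/1=990/28093: DF=(1 − 990/28093·(0.970500+0.937800))/(1+990/28093) = 901/1000 ≈ 0.901000
step 4 [4y] swap r/1=1490/36603: DF=(1 − 1490/36603·(0.970500+0.937800+0.901000))/(1+1490/36603) = 851/1000 ≈ 0.851000
step 5 [5y] bond c/1=3/40: DF=(234623/200000 − 3/40·(0.970500+0.937800+0.901000+0.851000))/(1+3/40) = 8359/10000 ≈ 0.835900
step 6 [6y] zero: DF = P = 331/400 ≈ 0.827500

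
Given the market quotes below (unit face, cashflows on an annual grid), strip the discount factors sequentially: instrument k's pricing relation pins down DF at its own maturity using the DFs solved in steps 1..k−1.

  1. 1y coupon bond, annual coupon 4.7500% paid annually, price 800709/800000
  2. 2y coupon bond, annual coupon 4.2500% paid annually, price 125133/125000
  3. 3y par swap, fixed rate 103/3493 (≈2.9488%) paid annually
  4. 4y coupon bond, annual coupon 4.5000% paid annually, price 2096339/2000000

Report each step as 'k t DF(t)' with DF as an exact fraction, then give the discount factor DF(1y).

1 1 1911/2000
2 2 9213/10000
3 3 1147/1250
4 4 8827/10000
DF(1y) = 1911/2000 ≈ 0.955500

step 1 [1y] bond c/1=19/400: DF=(800709/800000 − 19/400·(0))/(1+19/400) = 1911/2000 ≈ 0.955500
step 2 [2y] bond c/1=17/400: DF=(125133/125000 − 17/400·(0.955500))/(1+17/400) = 9213/10000 ≈ 0.921300
step 3 [3y] swap r/1=103/3493: DF=(1 − 103/3493·(0.955500+0.921300))/(1+103/3493) = 1147/1250 ≈ 0.917600
step 4 [4y] bond c/1=9/200: DF=(2096339/2000000 − 9/200·(0.955500+0.921300+0.917600))/(1+9/200) = 8827/10000 ≈ 0.882700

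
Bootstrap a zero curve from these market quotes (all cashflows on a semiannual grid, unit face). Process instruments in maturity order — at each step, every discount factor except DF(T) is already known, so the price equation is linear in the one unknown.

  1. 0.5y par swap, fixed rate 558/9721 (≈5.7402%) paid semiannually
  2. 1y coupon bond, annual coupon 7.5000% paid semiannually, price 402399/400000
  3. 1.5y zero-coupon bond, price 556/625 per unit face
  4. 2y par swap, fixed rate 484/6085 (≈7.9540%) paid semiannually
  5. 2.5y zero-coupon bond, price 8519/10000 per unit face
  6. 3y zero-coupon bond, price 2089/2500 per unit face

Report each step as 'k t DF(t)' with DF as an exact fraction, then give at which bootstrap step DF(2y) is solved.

step 1 [0.5y] swap r/2=279/9721: DF=(1 − 279/9721·(0))/(1+279/9721) = 9721/10000 ≈ 0.972100
step 2 [1y] bond c/2=3/80: DF=(402399/400000 − 3/80·(0.972100))/(1+3/80) = 1869/2000 ≈ 0.934500
step 3 [1.5y] zero: DF = P = 556/625 ≈ 0.889600
step 4 [2y] swap r/2=242/6085: DF=(1 − 242/6085·(0.972100+0.934500+0.889600))/(1+242/6085) = 2137/2500 ≈ 0.854800
step 5 [2.5y] zero: DF = P = 8519/10000 ≈ 0.851900
step 6 [3y] zero: DF = P = 2089/2500 ≈ 0.835600

1 1/2 9721/10000
2 1 1869/2000
3 3/2 556/625
4 2 2137/2500
5 5/2 8519/10000
6 3 2089/2500
DF(2y) is solved at step 4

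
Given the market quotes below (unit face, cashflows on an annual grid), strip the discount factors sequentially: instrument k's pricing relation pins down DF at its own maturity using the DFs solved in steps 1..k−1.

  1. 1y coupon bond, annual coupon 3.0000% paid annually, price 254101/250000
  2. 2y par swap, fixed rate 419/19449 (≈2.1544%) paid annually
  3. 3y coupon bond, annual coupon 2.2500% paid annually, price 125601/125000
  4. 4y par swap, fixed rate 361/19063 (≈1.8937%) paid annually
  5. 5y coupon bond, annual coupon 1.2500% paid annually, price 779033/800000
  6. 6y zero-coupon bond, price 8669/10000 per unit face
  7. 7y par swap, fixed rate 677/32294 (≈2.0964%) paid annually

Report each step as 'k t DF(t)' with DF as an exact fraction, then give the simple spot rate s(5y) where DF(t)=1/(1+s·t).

1 1 2467/2500
2 2 9581/10000
3 3 9399/10000
4 4 4639/5000
5 5 9147/10000
6 6 8669/10000
7 7 4323/5000
s(5y) = (1/(9147/10000) − 1)/(5) = 853/45735 ≈ 1.8651%

step 1 [1y] bond c/1=3/100: DF=(254101/250000 − 3/100·(0))/(1+3/100) = 2467/2500 ≈ 0.986800
step 2 [2y] swap r/1=419/19449: DF=(1 − 419/19449·(0.986800))/(1+419/19449) = 9581/10000 ≈ 0.958100
step 3 [3y] bond c/1=9/400: DF=(125601/125000 − 9/400·(0.986800+0.958100))/(1+9/400) = 9399/10000 ≈ 0.939900
step 4 [4y] swap r/1=361/19063: DF=(1 − 361/19063·(0.986800+0.958100+0.939900))/(1+361/19063) = 4639/5000 ≈ 0.927800
step 5 [5y] bond c/1=1/80: DF=(779033/800000 − 1/80·(0.986800+0.958100+0.939900+0.927800))/(1+1/80) = 9147/10000 ≈ 0.914700
step 6 [6y] zero: DF = P = 8669/10000 ≈ 0.866900
step 7 [7y] swap r/1=677/32294: DF=(1 − 677/32294·(0.986800+0.958100+0.939900+0.927800+0.914700+0.866900))/(1+677/32294) = 4323/5000 ≈ 0.864600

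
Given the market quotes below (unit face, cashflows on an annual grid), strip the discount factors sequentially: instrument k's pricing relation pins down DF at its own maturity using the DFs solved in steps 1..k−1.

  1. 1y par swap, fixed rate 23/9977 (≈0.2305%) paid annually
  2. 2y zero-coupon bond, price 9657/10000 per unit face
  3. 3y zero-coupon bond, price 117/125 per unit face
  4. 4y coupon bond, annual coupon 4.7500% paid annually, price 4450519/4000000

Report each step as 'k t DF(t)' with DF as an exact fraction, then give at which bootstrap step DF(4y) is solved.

step 1 [1y] swap r/1=23/9977: DF=(1 − 23/9977·(0))/(1+23/9977) = 9977/10000 ≈ 0.997700
step 2 [2y] zero: DF = P = 9657/10000 ≈ 0.965700
step 3 [3y] zero: DF = P = 117/125 ≈ 0.936000
step 4 [4y] bond c/1=19/400: DF=(4450519/4000000 − 19/400·(0.997700+0.965700+0.936000))/(1+19/400) = 9307/10000 ≈ 0.930700

1 1 9977/10000
2 2 9657/10000
3 3 117/125
4 4 9307/10000
DF(4y) is solved at step 4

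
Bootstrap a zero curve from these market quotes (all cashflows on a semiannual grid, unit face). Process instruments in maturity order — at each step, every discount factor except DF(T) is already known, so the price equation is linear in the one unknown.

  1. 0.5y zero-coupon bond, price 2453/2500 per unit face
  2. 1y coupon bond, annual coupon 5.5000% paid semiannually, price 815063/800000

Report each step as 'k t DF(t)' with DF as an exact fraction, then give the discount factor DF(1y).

1 1/2 2453/2500
2 1 9653/10000
DF(1y) = 9653/10000 ≈ 0.965300

step 1 [0.5y] zero: DF = P = 2453/2500 ≈ 0.981200
step 2 [1y] bond c/2=11/400: DF=(815063/800000 − 11/400·(0.981200))/(1+11/400) = 9653/10000 ≈ 0.965300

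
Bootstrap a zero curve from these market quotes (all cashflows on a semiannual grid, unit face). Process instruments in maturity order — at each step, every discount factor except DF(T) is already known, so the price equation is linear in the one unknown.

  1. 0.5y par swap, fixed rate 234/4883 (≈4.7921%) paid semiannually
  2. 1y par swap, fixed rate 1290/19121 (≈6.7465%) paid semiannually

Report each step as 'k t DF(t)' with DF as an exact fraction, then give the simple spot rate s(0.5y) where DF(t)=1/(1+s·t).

1 1/2 4883/5000
2 1 1871/2000
s(0.5y) = (1/(4883/5000) − 1)/(1/2) = 234/4883 ≈ 4.7921%

step 1 [0.5y] swap r/2=117/4883: DF=(1 − 117/4883·(0))/(1+117/4883) = 4883/5000 ≈ 0.976600
step 2 [1y] swap r/2=645/19121: DF=(1 − 645/19121·(0.976600))/(1+645/19121) = 1871/2000 ≈ 0.935500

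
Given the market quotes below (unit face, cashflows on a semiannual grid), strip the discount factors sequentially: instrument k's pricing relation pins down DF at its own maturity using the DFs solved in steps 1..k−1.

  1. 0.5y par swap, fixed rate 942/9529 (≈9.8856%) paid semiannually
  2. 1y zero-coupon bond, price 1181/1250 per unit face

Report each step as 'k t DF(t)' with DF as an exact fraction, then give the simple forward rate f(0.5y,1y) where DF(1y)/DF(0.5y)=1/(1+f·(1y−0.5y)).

1 1/2 9529/10000
2 1 1181/1250
f(0.5y,1y) = ((9529/10000)/(1181/1250) − 1)/(1/2) = 81/4724 ≈ 1.7146%

step 1 [0.5y] swap r/2=471/9529: DF=(1 − 471/9529·(0))/(1+471/9529) = 9529/10000 ≈ 0.952900
step 2 [1y] zero: DF = P = 1181/1250 ≈ 0.944800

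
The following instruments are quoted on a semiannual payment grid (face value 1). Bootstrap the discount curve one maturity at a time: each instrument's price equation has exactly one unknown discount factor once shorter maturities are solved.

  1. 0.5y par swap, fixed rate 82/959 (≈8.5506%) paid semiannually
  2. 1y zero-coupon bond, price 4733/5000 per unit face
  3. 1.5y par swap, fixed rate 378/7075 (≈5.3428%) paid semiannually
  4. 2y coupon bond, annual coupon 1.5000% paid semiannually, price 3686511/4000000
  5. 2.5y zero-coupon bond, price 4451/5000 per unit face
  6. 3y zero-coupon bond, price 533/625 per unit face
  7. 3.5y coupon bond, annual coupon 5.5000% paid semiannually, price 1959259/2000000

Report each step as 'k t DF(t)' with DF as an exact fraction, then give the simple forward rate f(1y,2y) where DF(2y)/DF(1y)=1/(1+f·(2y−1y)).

1 1/2 959/1000
2 1 4733/5000
3 3/2 2311/2500
4 2 8937/10000
5 5/2 4451/5000
6 3 533/625
7 7/2 8071/10000
f(1y,2y) = ((4733/5000)/(8937/10000) − 1)/(1) = 529/8937 ≈ 5.9192%

step 1 [0.5y] swap r/2=41/959: DF=(1 − 41/959·(0))/(1+41/959) = 959/1000 ≈ 0.959000
step 2 [1y] zero: DF = P = 4733/5000 ≈ 0.946600
step 3 [1.5y] swap r/2=189/7075: DF=(1 − 189/7075·(0.959000+0.946600))/(1+189/7075) = 2311/2500 ≈ 0.924400
step 4 [2y] bond c/2=3/400: DF=(3686511/4000000 − 3/400·(0.959000+0.946600+0.924400))/(1+3/400) = 8937/10000 ≈ 0.893700
step 5 [2.5y] zero: DF = P = 4451/5000 ≈ 0.890200
step 6 [3y] zero: DF = P = 533/625 ≈ 0.852800
step 7 [3.5y] bond c/2=11/400: DF=(1959259/2000000 − 11/400·(0.959000+0.946600+0.924400+0.893700+0.890200+0.852800))/(1+11/400) = 8071/10000 ≈ 0.807100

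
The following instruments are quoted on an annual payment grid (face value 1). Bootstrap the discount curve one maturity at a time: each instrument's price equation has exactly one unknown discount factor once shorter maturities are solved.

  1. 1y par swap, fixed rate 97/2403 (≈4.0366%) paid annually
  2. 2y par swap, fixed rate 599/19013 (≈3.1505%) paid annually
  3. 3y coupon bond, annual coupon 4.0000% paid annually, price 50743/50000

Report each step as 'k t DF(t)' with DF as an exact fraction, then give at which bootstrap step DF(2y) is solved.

step 1 [1y] swap r/1=97/2403: DF=(1 − 97/2403·(0))/(1+97/2403) = 2403/2500 ≈ 0.961200
step 2 [2y] swap r/1=599/19013: DF=(1 − 599/19013·(0.961200))/(1+599/19013) = 9401/10000 ≈ 0.940100
step 3 [3y] bond c/1=1/25: DF=(50743/50000 − 1/25·(0.961200+0.940100))/(1+1/25) = 9027/10000 ≈ 0.902700

1 1 2403/2500
2 2 9401/10000
3 3 9027/10000
DF(2y) is solved at step 2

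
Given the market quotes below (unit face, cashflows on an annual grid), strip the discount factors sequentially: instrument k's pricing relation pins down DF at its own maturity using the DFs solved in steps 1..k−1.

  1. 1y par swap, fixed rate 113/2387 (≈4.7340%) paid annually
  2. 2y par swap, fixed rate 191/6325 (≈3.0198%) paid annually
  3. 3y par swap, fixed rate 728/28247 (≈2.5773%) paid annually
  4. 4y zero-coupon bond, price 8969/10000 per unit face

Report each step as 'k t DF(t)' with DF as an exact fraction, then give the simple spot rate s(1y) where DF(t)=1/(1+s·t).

step 1 [1y] swap r/1=113/2387: DF=(1 − 113/2387·(0))/(1+113/2387) = 2387/2500 ≈ 0.954800
step 2 [2y] swap r/1=191/6325: DF=(1 − 191/6325·(0.954800))/(1+191/6325) = 9427/10000 ≈ 0.942700
step 3 [3y] swap r/1=728/28247: DF=(1 − 728/28247·(0.954800+0.942700))/(1+728/28247) = 1159/1250 ≈ 0.927200
step 4 [4y] zero: DF = P = 8969/10000 ≈ 0.896900

1 1 2387/2500
2 2 9427/10000
3 3 1159/1250
4 4 8969/10000
s(1y) = (1/(2387/2500) − 1)/(1) = 113/2387 ≈ 4.7340%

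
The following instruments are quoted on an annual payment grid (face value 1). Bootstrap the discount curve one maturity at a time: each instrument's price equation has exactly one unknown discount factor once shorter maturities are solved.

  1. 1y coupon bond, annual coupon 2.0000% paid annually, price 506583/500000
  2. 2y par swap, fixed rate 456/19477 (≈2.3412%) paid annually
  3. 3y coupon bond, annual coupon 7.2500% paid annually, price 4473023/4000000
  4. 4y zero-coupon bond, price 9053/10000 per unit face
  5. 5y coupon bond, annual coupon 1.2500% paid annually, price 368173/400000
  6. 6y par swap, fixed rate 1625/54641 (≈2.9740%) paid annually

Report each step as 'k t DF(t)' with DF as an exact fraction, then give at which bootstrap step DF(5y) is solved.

1 1 9933/10000
2 2 1193/1250
3 3 911/1000
4 4 9053/10000
5 5 4313/5000
6 6 67/80
DF(5y) is solved at step 5

step 1 [1y] bond c/1=1/50: DF=(506583/500000 − 1/50·(0))/(1+1/50) = 9933/10000 ≈ 0.993300
step 2 [2y] swap r/1=456/19477: DF=(1 − 456/19477·(0.993300))/(1+456/19477) = 1193/1250 ≈ 0.954400
step 3 [3y] bond c/1=29/400: DF=(4473023/4000000 − 29/400·(0.993300+0.954400))/(1+29/400) = 911/1000 ≈ 0.911000
step 4 [4y] zero: DF = P = 9053/10000 ≈ 0.905300
step 5 [5y] bond c/1=1/80: DF=(368173/400000 − 1/80·(0.993300+0.954400+0.911000+0.905300))/(1+1/80) = 4313/5000 ≈ 0.862600
step 6 [6y] swap r/1=1625/54641: DF=(1 − 1625/54641·(0.993300+0.954400+0.911000+0.905300+0.862600))/(1+1625/54641) = 67/80 ≈ 0.837500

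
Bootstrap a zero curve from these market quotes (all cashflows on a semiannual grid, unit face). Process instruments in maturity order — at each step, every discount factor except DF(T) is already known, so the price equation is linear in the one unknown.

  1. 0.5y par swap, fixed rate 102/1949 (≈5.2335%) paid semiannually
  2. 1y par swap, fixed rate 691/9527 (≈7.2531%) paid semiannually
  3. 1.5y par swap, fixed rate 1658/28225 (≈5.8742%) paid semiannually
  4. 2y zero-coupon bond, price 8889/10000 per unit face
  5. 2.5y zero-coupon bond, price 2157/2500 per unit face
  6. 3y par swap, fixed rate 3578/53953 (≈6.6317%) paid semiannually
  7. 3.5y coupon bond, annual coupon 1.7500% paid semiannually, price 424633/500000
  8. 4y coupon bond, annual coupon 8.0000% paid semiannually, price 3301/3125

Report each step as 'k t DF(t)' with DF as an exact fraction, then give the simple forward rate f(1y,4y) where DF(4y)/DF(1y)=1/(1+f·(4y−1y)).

1 1/2 1949/2000
2 1 9309/10000
3 3/2 9171/10000
4 2 8889/10000
5 5/2 2157/2500
6 3 8211/10000
7 7/2 7951/10000
8 4 486/625
f(1y,4y) = ((9309/10000)/(486/625) − 1)/(3) = 511/7776 ≈ 6.5715%

step 1 [0.5y] swap r/2=51/1949: DF=(1 − 51/1949·(0))/(1+51/1949) = 1949/2000 ≈ 0.974500
step 2 [1y] swap r/2=691/19054: DF=(1 − 691/19054·(0.974500))/(1+691/19054) = 9309/10000 ≈ 0.930900
step 3 [1.5y] swap r/2=829/28225: DF=(1 − 829/28225·(0.974500+0.930900))/(1+829/28225) = 9171/10000 ≈ 0.917100
step 4 [2y] zero: DF = P = 8889/10000 ≈ 0.888900
step 5 [2.5y] zero: DF = P = 2157/2500 ≈ 0.862800
step 6 [3y] swap r/2=1789/53953: DF=(1 − 1789/53953·(0.974500+0.930900+0.917100+0.888900+0.862800))/(1+1789/53953) = 8211/10000 ≈ 0.821100
step 7 [3.5y] bond c/2=7/800: DF=(424633/500000 − 7/800·(0.974500+0.930900+0.917100+0.888900+0.862800+0.821100))/(1+7/800) = 7951/10000 ≈ 0.795100
step 8 [4y] bond c/2=1/25: DF=(3301/3125 − 1/25·(0.974500+0.930900+0.917100+0.888900+0.862800+0.821100+0.795100))/(1+1/25) = 486/625 ≈ 0.777600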